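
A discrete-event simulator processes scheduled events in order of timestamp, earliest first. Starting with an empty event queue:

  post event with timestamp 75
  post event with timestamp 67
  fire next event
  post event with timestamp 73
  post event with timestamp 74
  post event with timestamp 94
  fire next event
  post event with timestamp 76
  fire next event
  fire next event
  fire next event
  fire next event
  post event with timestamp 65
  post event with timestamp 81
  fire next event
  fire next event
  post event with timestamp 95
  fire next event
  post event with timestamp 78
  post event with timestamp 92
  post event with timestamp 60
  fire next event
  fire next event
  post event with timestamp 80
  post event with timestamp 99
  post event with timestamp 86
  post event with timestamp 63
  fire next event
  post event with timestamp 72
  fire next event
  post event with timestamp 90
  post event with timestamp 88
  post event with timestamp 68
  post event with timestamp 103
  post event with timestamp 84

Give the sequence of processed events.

insert 75 → {75}
insert 67 → {67, 75}
fire next event → 67; now {75}
insert 73 → {73, 75}
insert 74 → {73, 74, 75}
insert 94 → {73, 74, 75, 94}
fire next event → 73; now {74, 75, 94}
insert 76 → {74, 75, 76, 94}
fire next event → 74; now {75, 76, 94}
fire next event → 75; now {76, 94}
fire next event → 76; now {94}
fire next event → 94; now {}
insert 65 → {65}
insert 81 → {65, 81}
fire next event → 65; now {81}
fire next event → 81; now {}
insert 95 → {95}
fire next event → 95; now {}
insert 78 → {78}
insert 92 → {78, 92}
insert 60 → {60, 78, 92}
fire next event → 60; now {78, 92}
fire next event → 78; now {92}
insert 80 → {80, 92}
insert 99 → {80, 92, 99}
insert 86 → {80, 86, 92, 99}
insert 63 → {63, 80, 86, 92, 99}
fire next event → 63; now {80, 86, 92, 99}
insert 72 → {72, 80, 86, 92, 99}
fire next event → 72; now {80, 86, 92, 99}
insert 90 → {80, 86, 90, 92, 99}
insert 88 → {80, 86, 88, 90, 92, 99}
insert 68 → {68, 80, 86, 88, 90, 92, 99}
insert 103 → {68, 80, 86, 88, 90, 92, 99, 103}
insert 84 → {68, 80, 84, 86, 88, 90, 92, 99, 103}

67, 73, 74, 75, 76, 94, 65, 81, 95, 60, 78, 63, 72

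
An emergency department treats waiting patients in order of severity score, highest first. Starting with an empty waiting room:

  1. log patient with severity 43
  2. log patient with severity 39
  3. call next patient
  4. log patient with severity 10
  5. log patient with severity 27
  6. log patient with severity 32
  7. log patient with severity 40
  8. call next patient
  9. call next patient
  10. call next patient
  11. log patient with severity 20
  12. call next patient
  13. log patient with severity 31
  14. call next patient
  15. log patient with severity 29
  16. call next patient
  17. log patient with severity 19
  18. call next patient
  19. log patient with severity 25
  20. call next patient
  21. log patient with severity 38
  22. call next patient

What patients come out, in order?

[43, 40, 39, 32, 27, 31, 29, 20, 25, 38]

insert 43 → {43}
insert 39 → {43, 39}
call next patient → 43; now {39}
insert 10 → {39, 10}
insert 27 → {39, 27, 10}
insert 32 → {39, 32, 27, 10}
insert 40 → {40, 39, 32, 27, 10}
call next patient → 40; now {39, 32, 27, 10}
call next patient → 39; now {32, 27, 10}
call next patient → 32; now {27, 10}
insert 20 → {27, 20, 10}
call next patient → 27; now {20, 10}
insert 31 → {31, 20, 10}
call next patient → 31; now {20, 10}
insert 29 → {29, 20, 10}
call next patient → 29; now {20, 10}
insert 19 → {20, 19, 10}
call next patient → 20; now {19, 10}
insert 25 → {25, 19, 10}
call next patient → 25; now {19, 10}
insert 38 → {38, 19, 10}
call next patient → 38; now {19, 10}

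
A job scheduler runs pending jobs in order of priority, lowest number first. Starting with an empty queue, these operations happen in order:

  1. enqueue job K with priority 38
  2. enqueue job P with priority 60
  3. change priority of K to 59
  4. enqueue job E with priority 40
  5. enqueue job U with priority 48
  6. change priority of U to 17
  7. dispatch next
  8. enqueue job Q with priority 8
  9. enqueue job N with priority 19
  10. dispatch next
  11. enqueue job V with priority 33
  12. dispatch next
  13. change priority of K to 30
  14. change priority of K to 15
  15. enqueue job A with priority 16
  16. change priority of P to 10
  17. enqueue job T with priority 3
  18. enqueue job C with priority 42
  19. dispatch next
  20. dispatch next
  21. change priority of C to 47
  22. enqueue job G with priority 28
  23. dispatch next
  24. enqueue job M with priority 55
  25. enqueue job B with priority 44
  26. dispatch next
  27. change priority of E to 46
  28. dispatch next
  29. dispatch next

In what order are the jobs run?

add K (priority 38) → {K:38}
add P (priority 60) → {K:38, P:60}
update K to priority 59 → {K:59, P:60}
add E (priority 40) → {E:40, K:59, P:60}
add U (priority 48) → {E:40, U:48, K:59, P:60}
update U to priority 17 → {U:17, E:40, K:59, P:60}
dispatch next → U; now {E:40, K:59, P:60}
add Q (priority 8) → {Q:8, E:40, K:59, P:60}
add N (priority 19) → {Q:8, N:19, E:40, K:59, P:60}
dispatch next → Q; now {N:19, E:40, K:59, P:60}
add V (priority 33) → {N:19, V:33, E:40, K:59, P:60}
dispatch next → N; now {V:33, E:40, K:59, P:60}
update K to priority 30 → {K:30, V:33, E:40, P:60}
update K to priority 15 → {K:15, V:33, E:40, P:60}
add A (priority 16) → {K:15, A:16, V:33, E:40, P:60}
update P to priority 10 → {P:10, K:15, A:16, V:33, E:40}
add T (priority 3) → {T:3, P:10, K:15, A:16, V:33, E:40}
add C (priority 42) → {T:3, P:10, K:15, A:16, V:33, E:40, C:42}
dispatch next → T; now {P:10, K:15, A:16, V:33, E:40, C:42}
dispatch next → P; now {K:15, A:16, V:33, E:40, C:42}
update C to priority 47 → {K:15, A:16, V:33, E:40, C:47}
add G (priority 28) → {K:15, A:16, G:28, V:33, E:40, C:47}
dispatch next → K; now {A:16, G:28, V:33, E:40, C:47}
add M (priority 55) → {A:16, G:28, V:33, E:40, C:47, M:55}
add B (priority 44) → {A:16, G:28, V:33, E:40, B:44, C:47, M:55}
dispatch next → A; now {G:28, V:33, E:40, B:44, C:47, M:55}
update E to priority 46 → {G:28, V:33, B:44, E:46, C:47, M:55}
dispatch next → G; now {V:33, B:44, E:46, C:47, M:55}
dispatch next → V; now {B:44, E:46, C:47, M:55}

U, Q, N, T, P, K, A, G, V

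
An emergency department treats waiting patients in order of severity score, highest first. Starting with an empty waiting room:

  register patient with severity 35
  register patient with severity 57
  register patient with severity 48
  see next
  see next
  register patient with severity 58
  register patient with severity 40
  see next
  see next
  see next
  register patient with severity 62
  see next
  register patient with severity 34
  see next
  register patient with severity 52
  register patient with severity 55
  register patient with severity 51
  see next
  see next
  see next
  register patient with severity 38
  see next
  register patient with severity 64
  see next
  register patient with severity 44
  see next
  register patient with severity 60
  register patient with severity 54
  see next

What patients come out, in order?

57, 48, 58, 40, 35, 62, 34, 55, 52, 51, 38, 64, 44, 60

insert 35 → {35}
insert 57 → {57, 35}
insert 48 → {57, 48, 35}
see next → 57; now {48, 35}
see next → 48; now {35}
insert 58 → {58, 35}
insert 40 → {58, 40, 35}
see next → 58; now {40, 35}
see next → 40; now {35}
see next → 35; now {}
insert 62 → {62}
see next → 62; now {}
insert 34 → {34}
see next → 34; now {}
insert 52 → {52}
insert 55 → {55, 52}
insert 51 → {55, 52, 51}
see next → 55; now {52, 51}
see next → 52; now {51}
see next → 51; now {}
insert 38 → {38}
see next → 38; now {}
insert 64 → {64}
see next → 64; now {}
insert 44 → {44}
see next → 44; now {}
insert 60 → {60}
insert 54 → {60, 54}
see next → 60; now {54}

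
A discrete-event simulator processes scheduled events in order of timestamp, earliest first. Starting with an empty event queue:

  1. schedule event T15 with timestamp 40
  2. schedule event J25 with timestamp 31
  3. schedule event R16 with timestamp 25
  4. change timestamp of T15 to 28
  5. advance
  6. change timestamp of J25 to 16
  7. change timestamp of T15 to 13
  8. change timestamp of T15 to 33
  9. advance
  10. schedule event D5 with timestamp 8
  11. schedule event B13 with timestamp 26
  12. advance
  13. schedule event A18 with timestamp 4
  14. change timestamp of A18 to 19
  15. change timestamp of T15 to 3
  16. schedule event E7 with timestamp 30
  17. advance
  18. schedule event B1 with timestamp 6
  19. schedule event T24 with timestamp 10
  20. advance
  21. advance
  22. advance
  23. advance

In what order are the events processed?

R16, J25, D5, T15, B1, T24, A18, B13

add T15 (timestamp 40) → {T15:40}
add J25 (timestamp 31) → {J25:31, T15:40}
add R16 (timestamp 25) → {R16:25, J25:31, T15:40}
update T15 to timestamp 28 → {R16:25, T15:28, J25:31}
advance → R16; now {T15:28, J25:31}
update J25 to timestamp 16 → {J25:16, T15:28}
update T15 to timestamp 13 → {T15:13, J25:16}
update T15 to timestamp 33 → {J25:16, T15:33}
advance → J25; now {T15:33}
add D5 (timestamp 8) → {D5:8, T15:33}
add B13 (timestamp 26) → {D5:8, B13:26, T15:33}
advance → D5; now {B13:26, T15:33}
add A18 (timestamp 4) → {A18:4, B13:26, T15:33}
update A18 to timestamp 19 → {A18:19, B13:26, T15:33}
update T15 to timestamp 3 → {T15:3, A18:19, B13:26}
add E7 (timestamp 30) → {T15:3, A18:19, B13:26, E7:30}
advance → T15; now {A18:19, B13:26, E7:30}
add B1 (timestamp 6) → {B1:6, A18:19, B13:26, E7:30}
add T24 (timestamp 10) → {B1:6, T24:10, A18:19, B13:26, E7:30}
advance → B1; now {T24:10, A18:19, B13:26, E7:30}
advance → T24; now {A18:19, B13:26, E7:30}
advance → A18; now {B13:26, E7:30}
advance → B13; now {E7:30}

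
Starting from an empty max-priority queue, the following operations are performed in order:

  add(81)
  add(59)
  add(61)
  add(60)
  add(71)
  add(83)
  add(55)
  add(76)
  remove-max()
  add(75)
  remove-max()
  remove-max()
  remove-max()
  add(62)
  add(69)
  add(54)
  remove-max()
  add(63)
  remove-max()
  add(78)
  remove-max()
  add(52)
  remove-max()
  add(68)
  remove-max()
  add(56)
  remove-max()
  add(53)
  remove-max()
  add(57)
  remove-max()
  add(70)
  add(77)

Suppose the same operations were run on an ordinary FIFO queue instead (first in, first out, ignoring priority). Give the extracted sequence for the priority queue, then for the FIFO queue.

insert 81 → {81}
insert 59 → {81, 59}
insert 61 → {81, 61, 59}
insert 60 → {81, 61, 60, 59}
insert 71 → {81, 71, 61, 60, 59}
insert 83 → {83, 81, 71, 61, 60, 59}
insert 55 → {83, 81, 71, 61, 60, 59, 55}
insert 76 → {83, 81, 76, 71, 61, 60, 59, 55}
remove-max → 83; now {81, 76, 71, 61, 60, 59, 55}
insert 75 → {81, 76, 75, 71, 61, 60, 59, 55}
remove-max → 81; now {76, 75, 71, 61, 60, 59, 55}
remove-max → 76; now {75, 71, 61, 60, 59, 55}
remove-max → 75; now {71, 61, 60, 59, 55}
insert 62 → {71, 62, 61, 60, 59, 55}
insert 69 → {71, 69, 62, 61, 60, 59, 55}
insert 54 → {71, 69, 62, 61, 60, 59, 55, 54}
remove-max → 71; now {69, 62, 61, 60, 59, 55, 54}
insert 63 → {69, 63, 62, 61, 60, 59, 55, 54}
remove-max → 69; now {63, 62, 61, 60, 59, 55, 54}
insert 78 → {78, 63, 62, 61, 60, 59, 55, 54}
remove-max → 78; now {63, 62, 61, 60, 59, 55, 54}
insert 52 → {63, 62, 61, 60, 59, 55, 54, 52}
remove-max → 63; now {62, 61, 60, 59, 55, 54, 52}
insert 68 → {68, 62, 61, 60, 59, 55, 54, 52}
remove-max → 68; now {62, 61, 60, 59, 55, 54, 52}
insert 56 → {62, 61, 60, 59, 56, 55, 54, 52}
remove-max → 62; now {61, 60, 59, 56, 55, 54, 52}
insert 53 → {61, 60, 59, 56, 55, 54, 53, 52}
remove-max → 61; now {60, 59, 56, 55, 54, 53, 52}
insert 57 → {60, 59, 57, 56, 55, 54, 53, 52}
remove-max → 60; now {59, 57, 56, 55, 54, 53, 52}
insert 70 → {70, 59, 57, 56, 55, 54, 53, 52}
insert 77 → {77, 70, 59, 57, 56, 55, 54, 53, 52}

priority queue: 83 → 81 → 76 → 75 → 71 → 69 → 78 → 63 → 68 → 62 → 61 → 60; FIFO queue: 81 → 59 → 61 → 60 → 71 → 83 → 55 → 76 → 75 → 62 → 69 → 54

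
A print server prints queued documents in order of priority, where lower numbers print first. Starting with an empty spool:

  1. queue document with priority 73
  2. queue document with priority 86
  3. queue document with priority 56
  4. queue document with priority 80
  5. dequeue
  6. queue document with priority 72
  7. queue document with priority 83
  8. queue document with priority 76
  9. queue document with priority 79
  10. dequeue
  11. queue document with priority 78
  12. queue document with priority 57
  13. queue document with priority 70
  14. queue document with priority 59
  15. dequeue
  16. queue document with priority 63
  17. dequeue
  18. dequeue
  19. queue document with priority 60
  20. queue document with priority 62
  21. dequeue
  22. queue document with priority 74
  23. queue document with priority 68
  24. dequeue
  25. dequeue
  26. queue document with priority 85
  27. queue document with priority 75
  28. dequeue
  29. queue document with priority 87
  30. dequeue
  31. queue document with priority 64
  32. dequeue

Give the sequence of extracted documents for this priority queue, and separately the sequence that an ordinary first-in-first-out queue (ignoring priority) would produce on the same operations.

insert 73 → {73}
insert 86 → {73, 86}
insert 56 → {56, 73, 86}
insert 80 → {56, 73, 80, 86}
dequeue → 56; now {73, 80, 86}
insert 72 → {72, 73, 80, 86}
insert 83 → {72, 73, 80, 83, 86}
insert 76 → {72, 73, 76, 80, 83, 86}
insert 79 → {72, 73, 76, 79, 80, 83, 86}
dequeue → 72; now {73, 76, 79, 80, 83, 86}
insert 78 → {73, 76, 78, 79, 80, 83, 86}
insert 57 → {57, 73, 76, 78, 79, 80, 83, 86}
insert 70 → {57, 70, 73, 76, 78, 79, 80, 83, 86}
insert 59 → {57, 59, 70, 73, 76, 78, 79, 80, 83, 86}
dequeue → 57; now {59, 70, 73, 76, 78, 79, 80, 83, 86}
insert 63 → {59, 63, 70, 73, 76, 78, 79, 80, 83, 86}
dequeue → 59; now {63, 70, 73, 76, 78, 79, 80, 83, 86}
dequeue → 63; now {70, 73, 76, 78, 79, 80, 83, 86}
insert 60 → {60, 70, 73, 76, 78, 79, 80, 83, 86}
insert 62 → {60, 62, 70, 73, 76, 78, 79, 80, 83, 86}
dequeue → 60; now {62, 70, 73, 76, 78, 79, 80, 83, 86}
insert 74 → {62, 70, 73, 74, 76, 78, 79, 80, 83, 86}
insert 68 → {62, 68, 70, 73, 74, 76, 78, 79, 80, 83, 86}
dequeue → 62; now {68, 70, 73, 74, 76, 78, 79, 80, 83, 86}
dequeue → 68; now {70, 73, 74, 76, 78, 79, 80, 83, 86}
insert 85 → {70, 73, 74, 76, 78, 79, 80, 83, 85, 86}
insert 75 → {70, 73, 74, 75, 76, 78, 79, 80, 83, 85, 86}
dequeue → 70; now {73, 74, 75, 76, 78, 79, 80, 83, 85, 86}
insert 87 → {73, 74, 75, 76, 78, 79, 80, 83, 85, 86, 87}
dequeue → 73; now {74, 75, 76, 78, 79, 80, 83, 85, 86, 87}
insert 64 → {64, 74, 75, 76, 78, 79, 80, 83, 85, 86, 87}
dequeue → 64; now {74, 75, 76, 78, 79, 80, 83, 85, 86, 87}

priority queue: 56 → 72 → 57 → 59 → 63 → 60 → 62 → 68 → 70 → 73 → 64; FIFO queue: 73 → 86 → 56 → 80 → 72 → 83 → 76 → 79 → 78 → 57 → 70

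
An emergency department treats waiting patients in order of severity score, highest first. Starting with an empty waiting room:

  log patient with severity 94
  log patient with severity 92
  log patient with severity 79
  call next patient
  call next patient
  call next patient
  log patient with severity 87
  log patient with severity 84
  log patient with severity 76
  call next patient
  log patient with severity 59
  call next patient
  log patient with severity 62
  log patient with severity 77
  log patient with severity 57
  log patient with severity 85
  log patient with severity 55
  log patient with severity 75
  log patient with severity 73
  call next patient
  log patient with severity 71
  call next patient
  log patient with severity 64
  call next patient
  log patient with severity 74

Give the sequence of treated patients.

[94, 92, 79, 87, 84, 85, 77, 76]

insert 94 → {94}
insert 92 → {94, 92}
insert 79 → {94, 92, 79}
call next patient → 94; now {92, 79}
call next patient → 92; now {79}
call next patient → 79; now {}
insert 87 → {87}
insert 84 → {87, 84}
insert 76 → {87, 84, 76}
call next patient → 87; now {84, 76}
insert 59 → {84, 76, 59}
call next patient → 84; now {76, 59}
insert 62 → {76, 62, 59}
insert 77 → {77, 76, 62, 59}
insert 57 → {77, 76, 62, 59, 57}
insert 85 → {85, 77, 76, 62, 59, 57}
insert 55 → {85, 77, 76, 62, 59, 57, 55}
insert 75 → {85, 77, 76, 75, 62, 59, 57, 55}
insert 73 → {85, 77, 76, 75, 73, 62, 59, 57, 55}
call next patient → 85; now {77, 76, 75, 73, 62, 59, 57, 55}
insert 71 → {77, 76, 75, 73, 71, 62, 59, 57, 55}
call next patient → 77; now {76, 75, 73, 71, 62, 59, 57, 55}
insert 64 → {76, 75, 73, 71, 64, 62, 59, 57, 55}
call next patient → 76; now {75, 73, 71, 64, 62, 59, 57, 55}
insert 74 → {75, 74, 73, 71, 64, 62, 59, 57, 55}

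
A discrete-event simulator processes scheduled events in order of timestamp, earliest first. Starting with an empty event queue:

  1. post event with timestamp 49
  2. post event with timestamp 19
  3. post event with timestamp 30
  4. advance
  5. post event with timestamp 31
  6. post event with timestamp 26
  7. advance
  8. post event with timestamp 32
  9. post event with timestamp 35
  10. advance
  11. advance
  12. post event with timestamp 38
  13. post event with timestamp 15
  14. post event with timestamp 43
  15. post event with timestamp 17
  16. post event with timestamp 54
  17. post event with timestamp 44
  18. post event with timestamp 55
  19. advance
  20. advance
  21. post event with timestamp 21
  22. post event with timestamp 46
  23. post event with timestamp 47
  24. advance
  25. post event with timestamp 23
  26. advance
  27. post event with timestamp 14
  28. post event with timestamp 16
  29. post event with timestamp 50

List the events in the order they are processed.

insert 49 → {49}
insert 19 → {19, 49}
insert 30 → {19, 30, 49}
advance → 19; now {30, 49}
insert 31 → {30, 31, 49}
insert 26 → {26, 30, 31, 49}
advance → 26; now {30, 31, 49}
insert 32 → {30, 31, 32, 49}
insert 35 → {30, 31, 32, 35, 49}
advance → 30; now {31, 32, 35, 49}
advance → 31; now {32, 35, 49}
insert 38 → {32, 35, 38, 49}
insert 15 → {15, 32, 35, 38, 49}
insert 43 → {15, 32, 35, 38, 43, 49}
insert 17 → {15, 17, 32, 35, 38, 43, 49}
insert 54 → {15, 17, 32, 35, 38, 43, 49, 54}
insert 44 → {15, 17, 32, 35, 38, 43, 44, 49, 54}
insert 55 → {15, 17, 32, 35, 38, 43, 44, 49, 54, 55}
advance → 15; now {17, 32, 35, 38, 43, 44, 49, 54, 55}
advance → 17; now {32, 35, 38, 43, 44, 49, 54, 55}
insert 21 → {21, 32, 35, 38, 43, 44, 49, 54, 55}
insert 46 → {21, 32, 35, 38, 43, 44, 46, 49, 54, 55}
insert 47 → {21, 32, 35, 38, 43, 44, 46, 47, 49, 54, 55}
advance → 21; now {32, 35, 38, 43, 44, 46, 47, 49, 54, 55}
insert 23 → {23, 32, 35, 38, 43, 44, 46, 47, 49, 54, 55}
advance → 23; now {32, 35, 38, 43, 44, 46, 47, 49, 54, 55}
insert 14 → {14, 32, 35, 38, 43, 44, 46, 47, 49, 54, 55}
insert 16 → {14, 16, 32, 35, 38, 43, 44, 46, 47, 49, 54, 55}
insert 50 → {14, 16, 32, 35, 38, 43, 44, 46, 47, 49, 50, 54, 55}

19 → 26 → 30 → 31 → 15 → 17 → 21 → 23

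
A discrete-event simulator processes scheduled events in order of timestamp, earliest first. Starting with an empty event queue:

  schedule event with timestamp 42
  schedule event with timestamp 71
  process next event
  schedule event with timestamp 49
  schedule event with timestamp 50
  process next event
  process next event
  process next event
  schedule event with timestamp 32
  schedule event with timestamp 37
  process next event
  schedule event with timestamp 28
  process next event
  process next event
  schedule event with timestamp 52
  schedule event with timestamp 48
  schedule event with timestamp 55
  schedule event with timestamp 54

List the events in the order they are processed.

insert 42 → {42}
insert 71 → {42, 71}
process next event → 42; now {71}
insert 49 → {49, 71}
insert 50 → {49, 50, 71}
process next event → 49; now {50, 71}
process next event → 50; now {71}
process next event → 71; now {}
insert 32 → {32}
insert 37 → {32, 37}
process next event → 32; now {37}
insert 28 → {28, 37}
process next event → 28; now {37}
process next event → 37; now {}
insert 52 → {52}
insert 48 → {48, 52}
insert 55 → {48, 52, 55}
insert 54 → {48, 52, 54, 55}

42 → 49 → 50 → 71 → 32 → 28 → 37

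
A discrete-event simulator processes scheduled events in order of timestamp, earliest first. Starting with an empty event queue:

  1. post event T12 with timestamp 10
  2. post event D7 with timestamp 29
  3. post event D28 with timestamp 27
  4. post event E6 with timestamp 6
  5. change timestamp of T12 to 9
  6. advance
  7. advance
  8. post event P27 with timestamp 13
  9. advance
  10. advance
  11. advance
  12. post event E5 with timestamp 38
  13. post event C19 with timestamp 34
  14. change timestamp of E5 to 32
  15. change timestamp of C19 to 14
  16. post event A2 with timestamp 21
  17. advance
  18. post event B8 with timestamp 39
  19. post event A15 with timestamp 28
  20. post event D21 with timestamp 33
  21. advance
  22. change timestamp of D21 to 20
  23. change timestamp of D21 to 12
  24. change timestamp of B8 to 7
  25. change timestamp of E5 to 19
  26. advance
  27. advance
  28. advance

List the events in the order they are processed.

add T12 (timestamp 10) → {T12:10}
add D7 (timestamp 29) → {T12:10, D7:29}
add D28 (timestamp 27) → {T12:10, D28:27, D7:29}
add E6 (timestamp 6) → {E6:6, T12:10, D28:27, D7:29}
update T12 to timestamp 9 → {E6:6, T12:9, D28:27, D7:29}
advance → E6; now {T12:9, D28:27, D7:29}
advance → T12; now {D28:27, D7:29}
add P27 (timestamp 13) → {P27:13, D28:27, D7:29}
advance → P27; now {D28:27, D7:29}
advance → D28; now {D7:29}
advance → D7; now {}
add E5 (timestamp 38) → {E5:38}
add C19 (timestamp 34) → {C19:34, E5:38}
update E5 to timestamp 32 → {E5:32, C19:34}
update C19 to timestamp 14 → {C19:14, E5:32}
add A2 (timestamp 21) → {C19:14, A2:21, E5:32}
advance → C19; now {A2:21, E5:32}
add B8 (timestamp 39) → {A2:21, E5:32, B8:39}
add A15 (timestamp 28) → {A2:21, A15:28, E5:32, B8:39}
add D21 (timestamp 33) → {A2:21, A15:28, E5:32, D21:33, B8:39}
advance → A2; now {A15:28, E5:32, D21:33, B8:39}
update D21 to timestamp 20 → {D21:20, A15:28, E5:32, B8:39}
update D21 to timestamp 12 → {D21:12, A15:28, E5:32, B8:39}
update B8 to timestamp 7 → {B8:7, D21:12, A15:28, E5:32}
update E5 to timestamp 19 → {B8:7, D21:12, E5:19, A15:28}
advance → B8; now {D21:12, E5:19, A15:28}
advance → D21; now {E5:19, A15:28}
advance → E5; now {A15:28}

[E6, T12, P27, D28, D7, C19, A2, B8, D21, E5]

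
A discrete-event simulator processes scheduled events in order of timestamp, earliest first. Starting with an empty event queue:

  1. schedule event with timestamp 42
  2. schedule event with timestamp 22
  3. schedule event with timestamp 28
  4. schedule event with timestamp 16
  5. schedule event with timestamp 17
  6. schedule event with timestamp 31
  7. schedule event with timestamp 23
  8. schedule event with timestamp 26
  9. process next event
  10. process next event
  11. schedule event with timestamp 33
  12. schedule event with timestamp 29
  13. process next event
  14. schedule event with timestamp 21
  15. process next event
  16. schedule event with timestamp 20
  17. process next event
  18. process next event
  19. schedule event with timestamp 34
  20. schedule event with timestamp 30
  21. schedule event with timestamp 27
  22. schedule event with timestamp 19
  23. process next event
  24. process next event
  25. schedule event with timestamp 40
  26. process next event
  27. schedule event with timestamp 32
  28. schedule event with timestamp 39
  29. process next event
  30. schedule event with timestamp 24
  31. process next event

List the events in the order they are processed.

insert 42 → {42}
insert 22 → {22, 42}
insert 28 → {22, 28, 42}
insert 16 → {16, 22, 28, 42}
insert 17 → {16, 17, 22, 28, 42}
insert 31 → {16, 17, 22, 28, 31, 42}
insert 23 → {16, 17, 22, 23, 28, 31, 42}
insert 26 → {16, 17, 22, 23, 26, 28, 31, 42}
process next event → 16; now {17, 22, 23, 26, 28, 31, 42}
process next event → 17; now {22, 23, 26, 28, 31, 42}
insert 33 → {22, 23, 26, 28, 31, 33, 42}
insert 29 → {22, 23, 26, 28, 29, 31, 33, 42}
process next event → 22; now {23, 26, 28, 29, 31, 33, 42}
insert 21 → {21, 23, 26, 28, 29, 31, 33, 42}
process next event → 21; now {23, 26, 28, 29, 31, 33, 42}
insert 20 → {20, 23, 26, 28, 29, 31, 33, 42}
process next event → 20; now {23, 26, 28, 29, 31, 33, 42}
process next event → 23; now {26, 28, 29, 31, 33, 42}
insert 34 → {26, 28, 29, 31, 33, 34, 42}
insert 30 → {26, 28, 29, 30, 31, 33, 34, 42}
insert 27 → {26, 27, 28, 29, 30, 31, 33, 34, 42}
insert 19 → {19, 26, 27, 28, 29, 30, 31, 33, 34, 42}
process next event → 19; now {26, 27, 28, 29, 30, 31, 33, 34, 42}
process next event → 26; now {27, 28, 29, 30, 31, 33, 34, 42}
insert 40 → {27, 28, 29, 30, 31, 33, 34, 40, 42}
process next event → 27; now {28, 29, 30, 31, 33, 34, 40, 42}
insert 32 → {28, 29, 30, 31, 32, 33, 34, 40, 42}
insert 39 → {28, 29, 30, 31, 32, 33, 34, 39, 40, 42}
process next event → 28; now {29, 30, 31, 32, 33, 34, 39, 40, 42}
insert 24 → {24, 29, 30, 31, 32, 33, 34, 39, 40, 42}
process next event → 24; now {29, 30, 31, 32, 33, 34, 39, 40, 42}

[16, 17, 22, 21, 20, 23, 19, 26, 27, 28, 24]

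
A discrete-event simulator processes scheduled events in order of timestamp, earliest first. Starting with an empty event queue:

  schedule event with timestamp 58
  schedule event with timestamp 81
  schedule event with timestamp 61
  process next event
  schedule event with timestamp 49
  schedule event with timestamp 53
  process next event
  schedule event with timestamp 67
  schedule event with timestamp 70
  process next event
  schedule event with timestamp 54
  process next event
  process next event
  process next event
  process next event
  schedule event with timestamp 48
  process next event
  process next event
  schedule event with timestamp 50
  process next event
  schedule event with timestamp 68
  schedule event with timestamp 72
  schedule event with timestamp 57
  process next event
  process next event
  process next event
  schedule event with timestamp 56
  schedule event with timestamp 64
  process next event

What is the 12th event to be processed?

68

insert 58 → {58}
insert 81 → {58, 81}
insert 61 → {58, 61, 81}
process next event → 58; now {61, 81}
insert 49 → {49, 61, 81}
insert 53 → {49, 53, 61, 81}
process next event → 49; now {53, 61, 81}
insert 67 → {53, 61, 67, 81}
insert 70 → {53, 61, 67, 70, 81}
process next event → 53; now {61, 67, 70, 81}
insert 54 → {54, 61, 67, 70, 81}
process next event → 54; now {61, 67, 70, 81}
process next event → 61; now {67, 70, 81}
process next event → 67; now {70, 81}
process next event → 70; now {81}
insert 48 → {48, 81}
process next event → 48; now {81}
process next event → 81; now {}
insert 50 → {50}
process next event → 50; now {}
insert 68 → {68}
insert 72 → {68, 72}
insert 57 → {57, 68, 72}
process next event → 57; now {68, 72}
process next event → 68; now {72}
process next event → 72; now {}
insert 56 → {56}
insert 64 → {56, 64}
process next event → 56; now {64}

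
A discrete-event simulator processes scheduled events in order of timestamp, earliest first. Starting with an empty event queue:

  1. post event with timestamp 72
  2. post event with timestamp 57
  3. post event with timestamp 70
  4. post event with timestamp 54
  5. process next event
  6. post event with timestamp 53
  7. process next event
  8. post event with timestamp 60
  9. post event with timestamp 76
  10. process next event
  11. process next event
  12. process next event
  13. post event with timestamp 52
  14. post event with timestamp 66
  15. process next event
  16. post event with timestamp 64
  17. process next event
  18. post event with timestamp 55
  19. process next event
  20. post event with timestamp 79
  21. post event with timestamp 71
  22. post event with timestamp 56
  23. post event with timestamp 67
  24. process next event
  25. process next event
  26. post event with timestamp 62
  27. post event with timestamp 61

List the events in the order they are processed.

54, 53, 57, 60, 70, 52, 64, 55, 56, 66

insert 72 → {72}
insert 57 → {57, 72}
insert 70 → {57, 70, 72}
insert 54 → {54, 57, 70, 72}
process next event → 54; now {57, 70, 72}
insert 53 → {53, 57, 70, 72}
process next event → 53; now {57, 70, 72}
insert 60 → {57, 60, 70, 72}
insert 76 → {57, 60, 70, 72, 76}
process next event → 57; now {60, 70, 72, 76}
process next event → 60; now {70, 72, 76}
process next event → 70; now {72, 76}
insert 52 → {52, 72, 76}
insert 66 → {52, 66, 72, 76}
process next event → 52; now {66, 72, 76}
insert 64 → {64, 66, 72, 76}
process next event → 64; now {66, 72, 76}
insert 55 → {55, 66, 72, 76}
process next event → 55; now {66, 72, 76}
insert 79 → {66, 72, 76, 79}
insert 71 → {66, 71, 72, 76, 79}
insert 56 → {56, 66, 71, 72, 76, 79}
insert 67 → {56, 66, 67, 71, 72, 76, 79}
process next event → 56; now {66, 67, 71, 72, 76, 79}
process next event → 66; now {67, 71, 72, 76, 79}
insert 62 → {62, 67, 71, 72, 76, 79}
insert 61 → {61, 62, 67, 71, 72, 76, 79}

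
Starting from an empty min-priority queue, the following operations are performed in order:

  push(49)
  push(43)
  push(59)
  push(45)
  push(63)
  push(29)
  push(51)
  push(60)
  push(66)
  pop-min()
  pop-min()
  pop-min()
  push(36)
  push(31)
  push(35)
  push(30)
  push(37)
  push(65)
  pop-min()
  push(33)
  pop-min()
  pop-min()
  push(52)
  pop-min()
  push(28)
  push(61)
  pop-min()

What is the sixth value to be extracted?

33

insert 49 → {49}
insert 43 → {43, 49}
insert 59 → {43, 49, 59}
insert 45 → {43, 45, 49, 59}
insert 63 → {43, 45, 49, 59, 63}
insert 29 → {29, 43, 45, 49, 59, 63}
insert 51 → {29, 43, 45, 49, 51, 59, 63}
insert 60 → {29, 43, 45, 49, 51, 59, 60, 63}
insert 66 → {29, 43, 45, 49, 51, 59, 60, 63, 66}
pop-min → 29; now {43, 45, 49, 51, 59, 60, 63, 66}
pop-min → 43; now {45, 49, 51, 59, 60, 63, 66}
pop-min → 45; now {49, 51, 59, 60, 63, 66}
insert 36 → {36, 49, 51, 59, 60, 63, 66}
insert 31 → {31, 36, 49, 51, 59, 60, 63, 66}
insert 35 → {31, 35, 36, 49, 51, 59, 60, 63, 66}
insert 30 → {30, 31, 35, 36, 49, 51, 59, 60, 63, 66}
insert 37 → {30, 31, 35, 36, 37, 49, 51, 59, 60, 63, 66}
insert 65 → {30, 31, 35, 36, 37, 49, 51, 59, 60, 63, 65, 66}
pop-min → 30; now {31, 35, 36, 37, 49, 51, 59, 60, 63, 65, 66}
insert 33 → {31, 33, 35, 36, 37, 49, 51, 59, 60, 63, 65, 66}
pop-min → 31; now {33, 35, 36, 37, 49, 51, 59, 60, 63, 65, 66}
pop-min → 33; now {35, 36, 37, 49, 51, 59, 60, 63, 65, 66}
insert 52 → {35, 36, 37, 49, 51, 52, 59, 60, 63, 65, 66}
pop-min → 35; now {36, 37, 49, 51, 52, 59, 60, 63, 65, 66}
insert 28 → {28, 36, 37, 49, 51, 52, 59, 60, 63, 65, 66}
insert 61 → {28, 36, 37, 49, 51, 52, 59, 60, 61, 63, 65, 66}
pop-min → 28; now {36, 37, 49, 51, 52, 59, 60, 61, 63, 65, 66}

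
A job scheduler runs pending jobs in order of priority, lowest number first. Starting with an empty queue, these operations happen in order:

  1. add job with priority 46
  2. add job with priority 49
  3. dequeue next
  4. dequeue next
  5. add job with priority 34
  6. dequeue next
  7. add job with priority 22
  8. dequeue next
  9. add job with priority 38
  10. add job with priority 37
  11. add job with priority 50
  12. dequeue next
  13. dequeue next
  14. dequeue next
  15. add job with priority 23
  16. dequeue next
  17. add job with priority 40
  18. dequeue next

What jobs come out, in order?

46 → 49 → 34 → 22 → 37 → 38 → 50 → 23 → 40

insert 46 → {46}
insert 49 → {46, 49}
dequeue next → 46; now {49}
dequeue next → 49; now {}
insert 34 → {34}
dequeue next → 34; now {}
insert 22 → {22}
dequeue next → 22; now {}
insert 38 → {38}
insert 37 → {37, 38}
insert 50 → {37, 38, 50}
dequeue next → 37; now {38, 50}
dequeue next → 38; now {50}
dequeue next → 50; now {}
insert 23 → {23}
dequeue next → 23; now {}
insert 40 → {40}
dequeue next → 40; now {}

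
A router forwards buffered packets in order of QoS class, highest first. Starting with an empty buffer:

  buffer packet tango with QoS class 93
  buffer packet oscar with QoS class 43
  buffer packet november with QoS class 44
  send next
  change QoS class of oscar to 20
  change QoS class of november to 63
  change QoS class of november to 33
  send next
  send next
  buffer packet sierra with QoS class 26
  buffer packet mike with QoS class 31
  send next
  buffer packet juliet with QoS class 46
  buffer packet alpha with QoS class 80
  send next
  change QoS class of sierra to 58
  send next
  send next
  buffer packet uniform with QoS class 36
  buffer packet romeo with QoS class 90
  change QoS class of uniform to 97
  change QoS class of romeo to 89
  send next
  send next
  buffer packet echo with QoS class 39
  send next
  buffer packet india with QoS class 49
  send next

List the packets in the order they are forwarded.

add tango (QoS class 93) → {tango:93}
add oscar (QoS class 43) → {tango:93, oscar:43}
add november (QoS class 44) → {tango:93, november:44, oscar:43}
send next → tango; now {november:44, oscar:43}
update oscar to QoS class 20 → {november:44, oscar:20}
update november to QoS class 63 → {november:63, oscar:20}
update november to QoS class 33 → {november:33, oscar:20}
send next → november; now {oscar:20}
send next → oscar; now {}
add sierra (QoS class 26) → {sierra:26}
add mike (QoS class 31) → {mike:31, sierra:26}
send next → mike; now {sierra:26}
add juliet (QoS class 46) → {juliet:46, sierra:26}
add alpha (QoS class 80) → {alpha:80, juliet:46, sierra:26}
send next → alpha; now {juliet:46, sierra:26}
update sierra to QoS class 58 → {sierra:58, juliet:46}
send next → sierra; now {juliet:46}
send next → juliet; now {}
add uniform (QoS class 36) → {uniform:36}
add romeo (QoS class 90) → {romeo:90, uniform:36}
update uniform to QoS class 97 → {uniform:97, romeo:90}
update romeo to QoS class 89 → {uniform:97, romeo:89}
send next → uniform; now {romeo:89}
send next → romeo; now {}
add echo (QoS class 39) → {echo:39}
send next → echo; now {}
add india (QoS class 49) → {india:49}
send next → india; now {}

[tango, november, oscar, mike, alpha, sierra, juliet, uniform, romeo, echo, india]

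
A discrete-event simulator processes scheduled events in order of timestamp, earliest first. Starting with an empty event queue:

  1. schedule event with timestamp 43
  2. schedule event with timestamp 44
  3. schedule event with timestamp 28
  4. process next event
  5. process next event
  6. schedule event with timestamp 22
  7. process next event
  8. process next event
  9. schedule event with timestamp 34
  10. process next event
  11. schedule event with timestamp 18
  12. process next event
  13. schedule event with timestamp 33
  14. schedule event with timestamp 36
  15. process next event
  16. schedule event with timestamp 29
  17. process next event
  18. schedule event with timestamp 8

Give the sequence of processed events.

insert 43 → {43}
insert 44 → {43, 44}
insert 28 → {28, 43, 44}
process next event → 28; now {43, 44}
process next event → 43; now {44}
insert 22 → {22, 44}
process next event → 22; now {44}
process next event → 44; now {}
insert 34 → {34}
process next event → 34; now {}
insert 18 → {18}
process next event → 18; now {}
insert 33 → {33}
insert 36 → {33, 36}
process next event → 33; now {36}
insert 29 → {29, 36}
process next event → 29; now {36}
insert 8 → {8, 36}

28 → 43 → 22 → 44 → 34 → 18 → 33 → 29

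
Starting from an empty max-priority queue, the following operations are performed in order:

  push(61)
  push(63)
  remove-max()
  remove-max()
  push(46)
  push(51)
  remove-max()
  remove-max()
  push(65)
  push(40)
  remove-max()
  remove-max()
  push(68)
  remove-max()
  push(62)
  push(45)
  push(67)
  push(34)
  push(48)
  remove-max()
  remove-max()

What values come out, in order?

63 → 61 → 51 → 46 → 65 → 40 → 68 → 67 → 62

insert 61 → {61}
insert 63 → {63, 61}
remove-max → 63; now {61}
remove-max → 61; now {}
insert 46 → {46}
insert 51 → {51, 46}
remove-max → 51; now {46}
remove-max → 46; now {}
insert 65 → {65}
insert 40 → {65, 40}
remove-max → 65; now {40}
remove-max → 40; now {}
insert 68 → {68}
remove-max → 68; now {}
insert 62 → {62}
insert 45 → {62, 45}
insert 67 → {67, 62, 45}
insert 34 → {67, 62, 45, 34}
insert 48 → {67, 62, 48, 45, 34}
remove-max → 67; now {62, 48, 45, 34}
remove-max → 62; now {48, 45, 34}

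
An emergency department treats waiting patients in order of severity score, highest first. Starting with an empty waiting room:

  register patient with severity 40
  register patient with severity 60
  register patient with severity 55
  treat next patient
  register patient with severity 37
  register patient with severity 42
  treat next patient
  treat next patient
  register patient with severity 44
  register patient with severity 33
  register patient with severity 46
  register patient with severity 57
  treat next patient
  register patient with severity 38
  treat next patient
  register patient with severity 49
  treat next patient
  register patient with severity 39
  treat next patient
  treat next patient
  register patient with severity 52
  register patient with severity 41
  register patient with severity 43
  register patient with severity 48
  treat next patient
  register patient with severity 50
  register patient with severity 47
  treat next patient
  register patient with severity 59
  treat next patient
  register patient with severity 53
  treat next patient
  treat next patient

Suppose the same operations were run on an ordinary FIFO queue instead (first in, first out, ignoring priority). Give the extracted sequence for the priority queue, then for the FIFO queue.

insert 40 → {40}
insert 60 → {60, 40}
insert 55 → {60, 55, 40}
treat next patient → 60; now {55, 40}
insert 37 → {55, 40, 37}
insert 42 → {55, 42, 40, 37}
treat next patient → 55; now {42, 40, 37}
treat next patient → 42; now {40, 37}
insert 44 → {44, 40, 37}
insert 33 → {44, 40, 37, 33}
insert 46 → {46, 44, 40, 37, 33}
insert 57 → {57, 46, 44, 40, 37, 33}
treat next patient → 57; now {46, 44, 40, 37, 33}
insert 38 → {46, 44, 40, 38, 37, 33}
treat next patient → 46; now {44, 40, 38, 37, 33}
insert 49 → {49, 44, 40, 38, 37, 33}
treat next patient → 49; now {44, 40, 38, 37, 33}
insert 39 → {44, 40, 39, 38, 37, 33}
treat next patient → 44; now {40, 39, 38, 37, 33}
treat next patient → 40; now {39, 38, 37, 33}
insert 52 → {52, 39, 38, 37, 33}
insert 41 → {52, 41, 39, 38, 37, 33}
insert 43 → {52, 43, 41, 39, 38, 37, 33}
insert 48 → {52, 48, 43, 41, 39, 38, 37, 33}
treat next patient → 52; now {48, 43, 41, 39, 38, 37, 33}
insert 50 → {50, 48, 43, 41, 39, 38, 37, 33}
insert 47 → {50, 48, 47, 43, 41, 39, 38, 37, 33}
treat next patient → 50; now {48, 47, 43, 41, 39, 38, 37, 33}
insert 59 → {59, 48, 47, 43, 41, 39, 38, 37, 33}
treat next patient → 59; now {48, 47, 43, 41, 39, 38, 37, 33}
insert 53 → {53, 48, 47, 43, 41, 39, 38, 37, 33}
treat next patient → 53; now {48, 47, 43, 41, 39, 38, 37, 33}
treat next patient → 48; now {47, 43, 41, 39, 38, 37, 33}

priority queue: [60, 55, 42, 57, 46, 49, 44, 40, 52, 50, 59, 53, 48]; FIFO queue: 40 → 60 → 55 → 37 → 42 → 44 → 33 → 46 → 57 → 38 → 49 → 39 → 52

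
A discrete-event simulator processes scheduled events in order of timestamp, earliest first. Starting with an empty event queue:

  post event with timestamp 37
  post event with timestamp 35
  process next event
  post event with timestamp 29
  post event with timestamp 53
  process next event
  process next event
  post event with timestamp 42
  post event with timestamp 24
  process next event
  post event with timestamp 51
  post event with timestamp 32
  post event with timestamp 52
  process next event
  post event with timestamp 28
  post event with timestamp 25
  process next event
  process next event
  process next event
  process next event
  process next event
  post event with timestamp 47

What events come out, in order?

35, 29, 37, 24, 32, 25, 28, 42, 51, 52

insert 37 → {37}
insert 35 → {35, 37}
process next event → 35; now {37}
insert 29 → {29, 37}
insert 53 → {29, 37, 53}
process next event → 29; now {37, 53}
process next event → 37; now {53}
insert 42 → {42, 53}
insert 24 → {24, 42, 53}
process next event → 24; now {42, 53}
insert 51 → {42, 51, 53}
insert 32 → {32, 42, 51, 53}
insert 52 → {32, 42, 51, 52, 53}
process next event → 32; now {42, 51, 52, 53}
insert 28 → {28, 42, 51, 52, 53}
insert 25 → {25, 28, 42, 51, 52, 53}
process next event → 25; now {28, 42, 51, 52, 53}
process next event → 28; now {42, 51, 52, 53}
process next event → 42; now {51, 52, 53}
process next event → 51; now {52, 53}
process next event → 52; now {53}
insert 47 → {47, 53}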